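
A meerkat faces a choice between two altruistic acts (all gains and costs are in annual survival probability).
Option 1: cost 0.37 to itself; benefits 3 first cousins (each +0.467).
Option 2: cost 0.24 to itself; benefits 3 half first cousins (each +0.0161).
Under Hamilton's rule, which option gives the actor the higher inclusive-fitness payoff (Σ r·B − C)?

Option 1

Option 1: r to a first cousin = 0.125.
Option 1: Σ r·B − C = (3·0.125·0.467) − 0.37 = -0.194875.
Option 2: r to a half first cousin = 0.0625.
Option 2: Σ r·B − C = (3·0.0625·0.0161) − 0.24 = -0.23698125.
Option 1 has the higher net inclusive-fitness payoff.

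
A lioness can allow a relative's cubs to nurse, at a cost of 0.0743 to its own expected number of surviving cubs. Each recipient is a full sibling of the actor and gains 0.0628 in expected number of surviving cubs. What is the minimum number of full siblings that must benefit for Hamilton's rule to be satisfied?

r to a full sibling = 1/2 (full sibs share both parents — two paths of length 2: r = 2·(1/2)^2 = 1/2).
Hamilton's rule: n·r·B > C  ⇒  n > C/(r·B) = 0.0743/(0.5·0.0628) = 2.366.
The smallest integer exceeding 2.366 is 3.

3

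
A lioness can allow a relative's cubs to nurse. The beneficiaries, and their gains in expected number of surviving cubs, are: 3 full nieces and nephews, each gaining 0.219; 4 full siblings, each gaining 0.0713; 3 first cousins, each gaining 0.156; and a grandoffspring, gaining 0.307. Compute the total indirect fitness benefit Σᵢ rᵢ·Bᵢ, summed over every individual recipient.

0.4421

r to a full niece or nephew = 0.25 (full aunt/uncle↔niece/nephew: two paths of length 3 through the shared grandparent pair: r = 2·(1/2)^3 = 1/4).
r to a full sibling = 0.5 (full sibs share both parents — two paths of length 2: r = 2·(1/2)^2 = 1/2).
r to a first cousin = 0.125 (first cousins share one grandparent pair — two paths of length 4: r = 2·(1/2)^4 = 1/8).
r to a grandoffspring = 1/4 (two parent–offspring links: r = (1/2)^2 = 1/4).
Summing one r·B term per recipient: 3·0.25·0.219 + 4·0.5·0.0713 + 3·0.125·0.156 + 1·0.25·0.307 = 0.4421.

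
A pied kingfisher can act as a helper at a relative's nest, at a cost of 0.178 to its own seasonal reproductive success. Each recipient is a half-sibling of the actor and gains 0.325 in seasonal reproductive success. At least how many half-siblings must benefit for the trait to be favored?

r to a half-sibling = 1/4 (half-sibs share one parent — one path of length 2: r = (1/2)^2 = 1/4).
Hamilton's rule: n·r·B > C  ⇒  n > C/(r·B) = 0.178/(0.25·0.325) = 2.191.
The smallest integer exceeding 2.191 is 3.

3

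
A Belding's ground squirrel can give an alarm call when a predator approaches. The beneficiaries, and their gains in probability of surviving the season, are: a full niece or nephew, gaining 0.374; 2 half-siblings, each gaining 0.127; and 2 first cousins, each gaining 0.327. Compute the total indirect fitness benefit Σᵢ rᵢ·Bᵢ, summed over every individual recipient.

r to a full niece or nephew = 1/4 (full aunt/uncle↔niece/nephew: two paths of length 3 through the shared grandparent pair: r = 2·(1/2)^3 = 1/4).
r to a half-sibling = 0.25 (half-sibs share one parent — one path of length 2: r = (1/2)^2 = 1/4).
r to a first cousin = 1/8 (first cousins share one grandparent pair — two paths of length 4: r = 2·(1/2)^4 = 1/8).
Summing one r·B term per recipient: 1·0.25·0.374 + 2·0.25·0.127 + 2·0.125·0.327 = 0.23875.

0.23875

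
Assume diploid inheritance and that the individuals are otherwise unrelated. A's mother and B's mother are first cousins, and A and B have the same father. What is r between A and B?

0.28125

With two independent routes of shared ancestry, r is the sum of the two contributions.
A and B are related in two ways: second cousins through their mothers (r = 1/32) and half-sibs through their shared father (r = 1/4).
r = 1/32 + 1/4 = 0.28125.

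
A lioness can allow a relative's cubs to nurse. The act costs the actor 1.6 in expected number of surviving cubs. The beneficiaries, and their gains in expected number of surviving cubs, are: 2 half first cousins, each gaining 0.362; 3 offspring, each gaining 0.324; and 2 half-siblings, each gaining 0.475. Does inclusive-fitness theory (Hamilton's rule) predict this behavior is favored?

Hamilton's rule: the trait is favored when the sum of r·B over every recipient exceeds the actor's cost C.
r to a half first cousin = 0.0625 (half first cousins share one grandparent — one path of length 4: r = (1/2)^4 = 1/16).
r to an offspring = 1/2 (one parent–offspring link: r = (1/2)^1 = 1/2).
r to a half-sibling = 1/4 (half-sibs share one parent — one path of length 2: r = (1/2)^2 = 1/4).
Summing one r·B term per recipient: 2·0.0625·0.362 + 3·0.5·0.324 + 2·0.25·0.475 = 0.76875.
0.76875 < 1.6: the indirect benefit is less than the cost.

No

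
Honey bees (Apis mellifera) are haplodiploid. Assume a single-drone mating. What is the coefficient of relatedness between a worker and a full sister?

0.75

Haplodiploid full sisters inherit their father's entire haploid genome identically (contributing 1/2) and on average half of their mother's contribution (1/2 · 1/2 = 1/4); r = 1/2 + 1/4 = 3/4.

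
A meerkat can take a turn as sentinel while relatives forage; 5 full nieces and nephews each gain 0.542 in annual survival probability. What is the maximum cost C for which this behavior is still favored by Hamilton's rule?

r to a full niece or nephew = 1/4 (full aunt/uncle↔niece/nephew: two paths of length 3 through the shared grandparent pair: r = 2·(1/2)^3 = 1/4).
Hamilton's rule: n·r·B > C, so the trait is favored while C < n·r·B = 5·0.25·0.542 = 0.6775.

0.6775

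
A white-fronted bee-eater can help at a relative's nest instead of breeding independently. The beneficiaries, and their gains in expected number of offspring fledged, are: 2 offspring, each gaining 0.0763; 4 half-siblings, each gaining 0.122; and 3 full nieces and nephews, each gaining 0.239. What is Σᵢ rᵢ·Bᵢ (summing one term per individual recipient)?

r to an offspring = 1/2 (one parent–offspring link: r = (1/2)^1 = 1/2).
r to a half-sibling = 0.25 (half-sibs share one parent — one path of length 2: r = (1/2)^2 = 1/4).
r to a full niece or nephew = 0.25 (full aunt/uncle↔niece/nephew: two paths of length 3 through the shared grandparent pair: r = 2·(1/2)^3 = 1/4).
Summing one r·B term per recipient: 2·0.5·0.0763 + 4·0.25·0.122 + 3·0.25·0.239 = 0.37755.

0.37755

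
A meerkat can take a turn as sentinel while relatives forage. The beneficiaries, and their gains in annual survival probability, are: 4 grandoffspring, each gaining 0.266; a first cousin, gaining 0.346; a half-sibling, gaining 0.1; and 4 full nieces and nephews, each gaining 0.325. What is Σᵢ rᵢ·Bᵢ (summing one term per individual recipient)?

0.65925

r to a grandoffspring = 0.25 (two parent–offspring links: r = (1/2)^2 = 1/4).
r to a first cousin = 0.125 (first cousins share one grandparent pair — two paths of length 4: r = 2·(1/2)^4 = 1/8).
r to a half-sibling = 1/4 (half-sibs share one parent — one path of length 2: r = (1/2)^2 = 1/4).
r to a full niece or nephew = 0.25 (full aunt/uncle↔niece/nephew: two paths of length 3 through the shared grandparent pair: r = 2·(1/2)^3 = 1/4).
Summing one r·B term per recipient: 4·0.25·0.266 + 1·0.125·0.346 + 1·0.25·0.1 + 4·0.25·0.325 = 0.65925.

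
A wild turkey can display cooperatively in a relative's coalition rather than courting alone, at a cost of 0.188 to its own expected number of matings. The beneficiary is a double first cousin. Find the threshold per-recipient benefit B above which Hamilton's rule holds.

0.752

r to a double first cousin = 0.25 (double first cousins share both grandparent pairs — four paths of length 4: r = 4·(1/2)^4 = 1/4).
Hamilton's rule with n recipients of equal r: n·r·B > C, so B > C/(n·r) = 0.188/(1·0.25) = 0.752.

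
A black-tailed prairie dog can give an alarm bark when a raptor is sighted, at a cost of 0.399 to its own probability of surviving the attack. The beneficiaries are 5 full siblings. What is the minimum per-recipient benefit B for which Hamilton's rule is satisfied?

r to a full sibling = 1/2 (full sibs share both parents — two paths of length 2: r = 2·(1/2)^2 = 1/2).
Hamilton's rule with n recipients of equal r: n·r·B > C, so B > C/(n·r) = 0.399/(5·0.5) = 0.1596.

0.1596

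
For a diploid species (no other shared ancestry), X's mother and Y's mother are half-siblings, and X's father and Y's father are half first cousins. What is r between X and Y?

0.078125

Relatedness sums over independent paths through distinct common ancestors.
X and Y are related in two ways: half first cousins through their mothers (r = 1/16) and half second cousins through their fathers (r = 1/64).
r = 1/16 + 1/64 = 0.078125.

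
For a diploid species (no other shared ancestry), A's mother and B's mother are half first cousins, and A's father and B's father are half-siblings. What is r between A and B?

0.078125

Relatedness sums over independent paths through distinct common ancestors.
A and B are related in two ways: half second cousins through their mothers (r = 1/64) and half first cousins through their fathers (r = 1/16).
r = 1/64 + 1/16 = 5/64 = 0.078125.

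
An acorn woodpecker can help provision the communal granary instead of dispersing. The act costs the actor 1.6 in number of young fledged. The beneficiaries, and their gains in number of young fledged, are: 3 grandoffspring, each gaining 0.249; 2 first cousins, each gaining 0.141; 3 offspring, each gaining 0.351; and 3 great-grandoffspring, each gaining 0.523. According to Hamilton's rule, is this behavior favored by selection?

Hamilton's rule: the trait is favored when the sum of r·B over every recipient exceeds the actor's cost C.
r to a grandoffspring = 1/4 (two parent–offspring links: r = (1/2)^2 = 1/4).
r to a first cousin = 1/8 (first cousins share one grandparent pair — two paths of length 4: r = 2·(1/2)^4 = 1/8).
r to an offspring = 1/2 (one parent–offspring link: r = (1/2)^1 = 1/2).
r to a great-grandoffspring = 0.125 (three parent–offspring links: r = (1/2)^3 = 1/8).
Summing one r·B term per recipient: 3·0.25·0.249 + 2·0.125·0.141 + 3·0.5·0.351 + 3·0.125·0.523 = 0.944625.
0.944625 < 1.6: the indirect benefit is less than the cost.

No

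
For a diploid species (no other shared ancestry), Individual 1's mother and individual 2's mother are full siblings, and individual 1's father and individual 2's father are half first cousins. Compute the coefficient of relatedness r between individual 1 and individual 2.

With two independent routes of shared ancestry, r is the sum of the two contributions.
Individual 1 and individual 2 are related in two ways: first cousins through their mothers (r = 1/8) and half second cousins through their fathers (r = 1/64).
r = 1/8 + 1/64 = 9/64 = 0.140625.

0.140625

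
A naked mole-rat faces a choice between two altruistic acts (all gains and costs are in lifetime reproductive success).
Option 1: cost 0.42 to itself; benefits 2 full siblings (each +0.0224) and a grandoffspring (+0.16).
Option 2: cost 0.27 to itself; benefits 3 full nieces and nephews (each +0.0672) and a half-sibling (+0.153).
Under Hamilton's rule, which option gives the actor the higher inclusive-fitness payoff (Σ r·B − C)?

Option 2

Option 1: r to a full sibling = 0.5.
Option 1: r to a grandoffspring = 0.25.
Option 1: Σ r·B − C = (2·0.5·0.0224 + 1·0.25·0.16) − 0.42 = -0.3576.
Option 2: r to a full niece or nephew = 0.25.
Option 2: r to a half-sibling = 0.25.
Option 2: Σ r·B − C = (3·0.25·0.0672 + 1·0.25·0.153) − 0.27 = -0.18135.
Option 2 has the higher net inclusive-fitness payoff.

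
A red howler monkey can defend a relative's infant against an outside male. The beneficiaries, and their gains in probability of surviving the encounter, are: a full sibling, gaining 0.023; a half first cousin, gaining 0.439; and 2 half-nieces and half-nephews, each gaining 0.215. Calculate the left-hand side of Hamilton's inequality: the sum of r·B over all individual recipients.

r to a full sibling = 1/2 (full sibs share both parents — two paths of length 2: r = 2·(1/2)^2 = 1/2).
r to a half first cousin = 0.0625 (half first cousins share one grandparent — one path of length 4: r = (1/2)^4 = 1/16).
r to a half-niece or half-nephew = 0.125 (half-aunt/uncle↔niece/nephew: one path of length 3: r = (1/2)^3 = 1/8).
Summing one r·B term per recipient: 1·0.5·0.023 + 1·0.0625·0.439 + 2·0.125·0.215 = 0.0926875.

0.0926875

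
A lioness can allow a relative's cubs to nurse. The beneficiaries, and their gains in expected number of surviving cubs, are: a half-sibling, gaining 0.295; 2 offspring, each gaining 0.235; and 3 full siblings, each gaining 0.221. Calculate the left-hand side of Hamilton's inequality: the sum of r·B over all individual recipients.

r to a half-sibling = 0.25 (half-sibs share one parent — one path of length 2: r = (1/2)^2 = 1/4).
r to an offspring = 0.5 (one parent–offspring link: r = (1/2)^1 = 1/2).
r to a full sibling = 1/2 (full sibs share both parents — two paths of length 2: r = 2·(1/2)^2 = 1/2).
Summing one r·B term per recipient: 1·0.25·0.295 + 2·0.5·0.235 + 3·0.5·0.221 = 0.64025.

0.64025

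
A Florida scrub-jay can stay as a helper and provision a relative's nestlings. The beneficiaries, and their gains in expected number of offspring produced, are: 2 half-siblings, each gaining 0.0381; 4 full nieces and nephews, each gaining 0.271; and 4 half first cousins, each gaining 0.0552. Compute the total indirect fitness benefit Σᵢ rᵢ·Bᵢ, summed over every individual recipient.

r to a half-sibling = 1/4 (half-sibs share one parent — one path of length 2: r = (1/2)^2 = 1/4).
r to a full niece or nephew = 1/4 (full aunt/uncle↔niece/nephew: two paths of length 3 through the shared grandparent pair: r = 2·(1/2)^3 = 1/4).
r to a half first cousin = 1/16 (half first cousins share one grandparent — one path of length 4: r = (1/2)^4 = 1/16).
Summing one r·B term per recipient: 2·0.25·0.0381 + 4·0.25·0.271 + 4·0.0625·0.0552 = 0.30385.

0.30385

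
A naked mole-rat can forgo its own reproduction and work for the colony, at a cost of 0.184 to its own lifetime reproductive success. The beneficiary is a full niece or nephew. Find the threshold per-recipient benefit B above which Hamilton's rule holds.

r to a full niece or nephew = 1/4 (full aunt/uncle↔niece/nephew: two paths of length 3 through the shared grandparent pair: r = 2·(1/2)^3 = 1/4).
Hamilton's rule with n recipients of equal r: n·r·B > C, so B > C/(n·r) = 0.184/(1·0.25) = 0.736.

0.736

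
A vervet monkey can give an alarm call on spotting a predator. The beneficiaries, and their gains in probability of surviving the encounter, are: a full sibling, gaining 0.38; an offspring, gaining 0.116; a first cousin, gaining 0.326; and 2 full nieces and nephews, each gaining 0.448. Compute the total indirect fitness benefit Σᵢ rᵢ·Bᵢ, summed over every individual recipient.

r to a full sibling = 0.5 (full sibs share both parents — two paths of length 2: r = 2·(1/2)^2 = 1/2).
r to an offspring = 1/2 (one parent–offspring link: r = (1/2)^1 = 1/2).
r to a first cousin = 1/8 (first cousins share one grandparent pair — two paths of length 4: r = 2·(1/2)^4 = 1/8).
r to a full niece or nephew = 0.25 (full aunt/uncle↔niece/nephew: two paths of length 3 through the shared grandparent pair: r = 2·(1/2)^3 = 1/4).
Summing one r·B term per recipient: 1·0.5·0.38 + 1·0.5·0.116 + 1·0.125·0.326 + 2·0.25·0.448 = 0.51275.

0.51275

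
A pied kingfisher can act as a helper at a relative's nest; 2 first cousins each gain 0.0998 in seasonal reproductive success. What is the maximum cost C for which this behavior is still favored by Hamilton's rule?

0.02495

r to a first cousin = 0.125 (first cousins share one grandparent pair — two paths of length 4: r = 2·(1/2)^4 = 1/8).
Hamilton's rule: n·r·B > C, so the trait is favored while C < n·r·B = 2·0.125·0.0998 = 0.02495.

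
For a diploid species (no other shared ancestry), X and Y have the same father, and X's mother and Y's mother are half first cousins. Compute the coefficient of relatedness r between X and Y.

0.265625

Relatedness sums over independent paths through distinct common ancestors.
X and Y are related in two ways: half-sibs through their shared father (r = 1/4) and half second cousins through their mothers (r = 1/64).
r = 1/4 + 1/64 = 0.265625.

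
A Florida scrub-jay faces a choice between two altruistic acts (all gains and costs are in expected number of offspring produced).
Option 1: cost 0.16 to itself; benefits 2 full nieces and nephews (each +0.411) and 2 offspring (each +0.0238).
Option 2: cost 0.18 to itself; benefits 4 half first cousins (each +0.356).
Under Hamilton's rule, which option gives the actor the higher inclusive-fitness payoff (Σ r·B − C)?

Option 1: r to a full niece or nephew = 0.25.
Option 1: r to an offspring = 0.5.
Option 1: Σ r·B − C = (2·0.25·0.411 + 2·0.5·0.0238) − 0.16 = 0.0693.
Option 2: r to a half first cousin = 0.0625.
Option 2: Σ r·B − C = (4·0.0625·0.356) − 0.18 = -0.091.
Option 1 has the higher net inclusive-fitness payoff.

Option 1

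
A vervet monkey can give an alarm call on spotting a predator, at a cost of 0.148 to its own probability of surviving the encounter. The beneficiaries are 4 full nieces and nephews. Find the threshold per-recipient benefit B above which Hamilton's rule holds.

0.148

r to a full niece or nephew = 0.25 (full aunt/uncle↔niece/nephew: two paths of length 3 through the shared grandparent pair: r = 2·(1/2)^3 = 1/4).
Hamilton's rule with n recipients of equal r: n·r·B > C, so B > C/(n·r) = 0.148/(4·0.25) = 0.148.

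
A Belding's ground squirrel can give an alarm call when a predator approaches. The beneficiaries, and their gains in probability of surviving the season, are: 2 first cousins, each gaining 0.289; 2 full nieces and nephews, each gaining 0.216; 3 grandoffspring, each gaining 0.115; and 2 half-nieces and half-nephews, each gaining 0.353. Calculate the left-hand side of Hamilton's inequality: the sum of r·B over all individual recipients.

r to a first cousin = 0.125 (first cousins share one grandparent pair — two paths of length 4: r = 2·(1/2)^4 = 1/8).
r to a full niece or nephew = 0.25 (full aunt/uncle↔niece/nephew: two paths of length 3 through the shared grandparent pair: r = 2·(1/2)^3 = 1/4).
r to a grandoffspring = 0.25 (two parent–offspring links: r = (1/2)^2 = 1/4).
r to a half-niece or half-nephew = 1/8 (half-aunt/uncle↔niece/nephew: one path of length 3: r = (1/2)^3 = 1/8).
Summing one r·B term per recipient: 2·0.125·0.289 + 2·0.25·0.216 + 3·0.25·0.115 + 2·0.125·0.353 = 0.35475.

0.35475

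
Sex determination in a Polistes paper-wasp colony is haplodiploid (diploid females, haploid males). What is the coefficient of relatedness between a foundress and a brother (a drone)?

Her haploid brother carries none of their father's genes and a random half of their mother's genome; that half matches the maternal half of her own genome with probability 1/2: r = 1/2 · 1/2 = 1/4.

0.25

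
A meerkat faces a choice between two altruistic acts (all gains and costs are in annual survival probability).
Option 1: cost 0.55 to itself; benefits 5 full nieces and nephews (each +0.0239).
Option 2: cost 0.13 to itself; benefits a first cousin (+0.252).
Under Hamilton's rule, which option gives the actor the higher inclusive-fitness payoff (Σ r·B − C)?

Option 1: r to a full niece or nephew = 0.25.
Option 1: Σ r·B − C = (5·0.25·0.0239) − 0.55 = -0.520125.
Option 2: r to a first cousin = 0.125.
Option 2: Σ r·B − C = (1·0.125·0.252) − 0.13 = -0.0985.
Option 2 has the higher net inclusive-fitness payoff.

Option 2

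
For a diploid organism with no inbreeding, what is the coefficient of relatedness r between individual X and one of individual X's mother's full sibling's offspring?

0.125

Each parent–offspring link contributes a factor of 1/2, and independent paths through distinct common ancestors add.
First cousins share one grandparent pair — two paths of length 4: r = 2·(1/2)^4 = 1/8.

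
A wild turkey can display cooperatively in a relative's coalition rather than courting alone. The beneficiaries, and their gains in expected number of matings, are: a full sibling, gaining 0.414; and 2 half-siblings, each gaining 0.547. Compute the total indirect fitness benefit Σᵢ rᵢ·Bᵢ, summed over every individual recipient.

r to a full sibling = 0.5 (full sibs share both parents — two paths of length 2: r = 2·(1/2)^2 = 1/2).
r to a half-sibling = 1/4 (half-sibs share one parent — one path of length 2: r = (1/2)^2 = 1/4).
Summing one r·B term per recipient: 1·0.5·0.414 + 2·0.25·0.547 = 0.4805.

0.4805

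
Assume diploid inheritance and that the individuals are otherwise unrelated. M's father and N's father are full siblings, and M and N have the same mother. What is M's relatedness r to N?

0.375

With two independent routes of shared ancestry, r is the sum of the two contributions.
M and N are related in two ways: first cousins through their fathers (r = 1/8) and half-sibs through their shared mother (r = 1/4).
r = 1/8 + 1/4 = 0.375.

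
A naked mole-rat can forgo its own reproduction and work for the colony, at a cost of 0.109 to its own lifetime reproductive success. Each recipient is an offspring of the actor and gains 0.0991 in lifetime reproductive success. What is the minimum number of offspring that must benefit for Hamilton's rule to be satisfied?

3

r to an offspring = 1/2 (one parent–offspring link: r = (1/2)^1 = 1/2).
Hamilton's rule: n·r·B > C  ⇒  n > C/(r·B) = 0.109/(0.5·0.0991) = 2.2.
The smallest integer exceeding 2.2 is 3.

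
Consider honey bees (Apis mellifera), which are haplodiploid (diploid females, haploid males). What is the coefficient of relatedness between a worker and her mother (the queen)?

0.5

One meiotic link between diploid queen and diploid daughter: r = 1/2.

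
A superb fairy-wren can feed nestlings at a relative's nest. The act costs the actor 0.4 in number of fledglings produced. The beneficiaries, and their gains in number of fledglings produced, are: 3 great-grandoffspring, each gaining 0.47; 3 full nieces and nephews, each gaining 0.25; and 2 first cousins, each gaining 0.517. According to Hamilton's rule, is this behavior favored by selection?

Hamilton's rule: the trait is favored when the sum of r·B over every recipient exceeds the actor's cost C.
r to a great-grandoffspring = 0.125 (three parent–offspring links: r = (1/2)^3 = 1/8).
r to a full niece or nephew = 0.25 (full aunt/uncle↔niece/nephew: two paths of length 3 through the shared grandparent pair: r = 2·(1/2)^3 = 1/4).
r to a first cousin = 1/8 (first cousins share one grandparent pair — two paths of length 4: r = 2·(1/2)^4 = 1/8).
Summing one r·B term per recipient: 3·0.125·0.47 + 3·0.25·0.25 + 2·0.125·0.517 = 0.493.
0.493 > 0.4: the indirect benefit exceeds the cost.

Yes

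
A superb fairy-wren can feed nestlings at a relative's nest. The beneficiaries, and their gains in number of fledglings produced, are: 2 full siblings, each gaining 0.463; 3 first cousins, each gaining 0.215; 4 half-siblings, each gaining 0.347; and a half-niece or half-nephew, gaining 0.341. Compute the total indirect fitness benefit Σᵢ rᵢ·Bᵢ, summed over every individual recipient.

r to a full sibling = 1/2 (full sibs share both parents — two paths of length 2: r = 2·(1/2)^2 = 1/2).
r to a first cousin = 1/8 (first cousins share one grandparent pair — two paths of length 4: r = 2·(1/2)^4 = 1/8).
r to a half-sibling = 1/4 (half-sibs share one parent — one path of length 2: r = (1/2)^2 = 1/4).
r to a half-niece or half-nephew = 0.125 (half-aunt/uncle↔niece/nephew: one path of length 3: r = (1/2)^3 = 1/8).
Summing one r·B term per recipient: 2·0.5·0.463 + 3·0.125·0.215 + 4·0.25·0.347 + 1·0.125·0.341 = 0.93325.

0.93325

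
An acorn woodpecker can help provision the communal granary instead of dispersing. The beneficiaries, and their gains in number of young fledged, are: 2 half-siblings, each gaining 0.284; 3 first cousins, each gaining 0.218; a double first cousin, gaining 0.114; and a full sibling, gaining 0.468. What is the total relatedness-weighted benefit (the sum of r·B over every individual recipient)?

0.48625

r to a half-sibling = 1/4 (half-sibs share one parent — one path of length 2: r = (1/2)^2 = 1/4).
r to a first cousin = 0.125 (first cousins share one grandparent pair — two paths of length 4: r = 2·(1/2)^4 = 1/8).
r to a double first cousin = 0.25 (double first cousins share both grandparent pairs — four paths of length 4: r = 4·(1/2)^4 = 1/4).
r to a full sibling = 1/2 (full sibs share both parents — two paths of length 2: r = 2·(1/2)^2 = 1/2).
Summing one r·B term per recipient: 2·0.25·0.284 + 3·0.125·0.218 + 1·0.25·0.114 + 1·0.5·0.468 = 0.48625.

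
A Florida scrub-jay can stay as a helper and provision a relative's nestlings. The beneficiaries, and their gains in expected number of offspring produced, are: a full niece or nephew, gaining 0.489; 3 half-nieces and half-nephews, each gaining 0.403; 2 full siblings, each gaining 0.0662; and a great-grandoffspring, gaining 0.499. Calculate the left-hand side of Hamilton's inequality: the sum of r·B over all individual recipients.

r to a full niece or nephew = 0.25 (full aunt/uncle↔niece/nephew: two paths of length 3 through the shared grandparent pair: r = 2·(1/2)^3 = 1/4).
r to a half-niece or half-nephew = 1/8 (half-aunt/uncle↔niece/nephew: one path of length 3: r = (1/2)^3 = 1/8).
r to a full sibling = 0.5 (full sibs share both parents — two paths of length 2: r = 2·(1/2)^2 = 1/2).
r to a great-grandoffspring = 0.125 (three parent–offspring links: r = (1/2)^3 = 1/8).
Summing one r·B term per recipient: 1·0.25·0.489 + 3·0.125·0.403 + 2·0.5·0.0662 + 1·0.125·0.499 = 0.40195.

0.40195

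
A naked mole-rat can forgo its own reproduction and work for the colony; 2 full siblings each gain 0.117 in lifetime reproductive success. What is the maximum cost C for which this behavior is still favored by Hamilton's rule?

0.117

r to a full sibling = 1/2 (full sibs share both parents — two paths of length 2: r = 2·(1/2)^2 = 1/2).
Hamilton's rule: n·r·B > C, so the trait is favored while C < n·r·B = 2·0.5·0.117 = 0.117.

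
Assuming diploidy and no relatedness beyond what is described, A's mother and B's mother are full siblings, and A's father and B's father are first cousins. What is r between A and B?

Relatedness sums over independent paths through distinct common ancestors.
A and B are related in two ways: first cousins through their mothers (r = 1/8) and second cousins through their fathers (r = 1/32).
r = 1/8 + 1/32 = 0.15625.

0.15625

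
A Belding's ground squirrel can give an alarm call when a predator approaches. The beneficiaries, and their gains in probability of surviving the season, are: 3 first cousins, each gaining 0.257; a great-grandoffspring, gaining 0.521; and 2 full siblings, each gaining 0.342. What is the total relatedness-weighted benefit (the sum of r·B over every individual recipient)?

r to a first cousin = 1/8 (first cousins share one grandparent pair — two paths of length 4: r = 2·(1/2)^4 = 1/8).
r to a great-grandoffspring = 0.125 (three parent–offspring links: r = (1/2)^3 = 1/8).
r to a full sibling = 1/2 (full sibs share both parents — two paths of length 2: r = 2·(1/2)^2 = 1/2).
Summing one r·B term per recipient: 3·0.125·0.257 + 1·0.125·0.521 + 2·0.5·0.342 = 0.5035.

0.5035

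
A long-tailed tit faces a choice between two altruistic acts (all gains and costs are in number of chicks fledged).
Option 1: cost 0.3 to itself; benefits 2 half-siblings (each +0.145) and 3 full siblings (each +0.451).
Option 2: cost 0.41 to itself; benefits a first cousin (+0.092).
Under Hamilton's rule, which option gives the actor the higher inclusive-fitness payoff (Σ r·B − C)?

Option 1: r to a half-sibling = 0.25.
Option 1: r to a full sibling = 0.5.
Option 1: Σ r·B − C = (2·0.25·0.145 + 3·0.5·0.451) − 0.3 = 0.449.
Option 2: r to a first cousin = 0.125.
Option 2: Σ r·B − C = (1·0.125·0.092) − 0.41 = -0.3985.
Option 1 has the higher net inclusive-fitness payoff.

Option 1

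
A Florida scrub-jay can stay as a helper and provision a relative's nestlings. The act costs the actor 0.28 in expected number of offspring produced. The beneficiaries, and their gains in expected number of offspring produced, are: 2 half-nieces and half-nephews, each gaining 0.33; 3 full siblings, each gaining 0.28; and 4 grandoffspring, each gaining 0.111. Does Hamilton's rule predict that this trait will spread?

Yes

Hamilton's rule: the trait is favored when the sum of r·B over every recipient exceeds the actor's cost C.
r to a half-niece or half-nephew = 0.125 (half-aunt/uncle↔niece/nephew: one path of length 3: r = (1/2)^3 = 1/8).
r to a full sibling = 0.5 (full sibs share both parents — two paths of length 2: r = 2·(1/2)^2 = 1/2).
r to a grandoffspring = 1/4 (two parent–offspring links: r = (1/2)^2 = 1/4).
Summing one r·B term per recipient: 2·0.125·0.33 + 3·0.5·0.28 + 4·0.25·0.111 = 0.6135.
0.6135 > 0.28: the indirect benefit exceeds the cost.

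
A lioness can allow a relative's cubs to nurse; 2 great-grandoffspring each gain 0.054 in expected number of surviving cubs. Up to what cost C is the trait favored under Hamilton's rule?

r to a great-grandoffspring = 1/8 (three parent–offspring links: r = (1/2)^3 = 1/8).
Hamilton's rule: n·r·B > C, so the trait is favored while C < n·r·B = 2·0.125·0.054 = 0.0135.

0.0135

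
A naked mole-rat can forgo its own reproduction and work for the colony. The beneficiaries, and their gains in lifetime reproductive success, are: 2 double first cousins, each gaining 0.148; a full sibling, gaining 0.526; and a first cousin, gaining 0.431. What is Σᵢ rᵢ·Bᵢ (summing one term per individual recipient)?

0.390875

r to a double first cousin = 0.25 (double first cousins share both grandparent pairs — four paths of length 4: r = 4·(1/2)^4 = 1/4).
r to a full sibling = 0.5 (full sibs share both parents — two paths of length 2: r = 2·(1/2)^2 = 1/2).
r to a first cousin = 1/8 (first cousins share one grandparent pair — two paths of length 4: r = 2·(1/2)^4 = 1/8).
Summing one r·B term per recipient: 2·0.25·0.148 + 1·0.5·0.526 + 1·0.125·0.431 = 0.390875.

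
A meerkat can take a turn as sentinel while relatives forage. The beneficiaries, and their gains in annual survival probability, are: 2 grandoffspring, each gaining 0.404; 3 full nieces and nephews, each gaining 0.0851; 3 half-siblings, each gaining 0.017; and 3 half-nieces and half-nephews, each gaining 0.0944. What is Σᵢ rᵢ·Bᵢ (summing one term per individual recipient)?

0.313975

r to a grandoffspring = 1/4 (two parent–offspring links: r = (1/2)^2 = 1/4).
r to a full niece or nephew = 1/4 (full aunt/uncle↔niece/nephew: two paths of length 3 through the shared grandparent pair: r = 2·(1/2)^3 = 1/4).
r to a half-sibling = 0.25 (half-sibs share one parent — one path of length 2: r = (1/2)^2 = 1/4).
r to a half-niece or half-nephew = 1/8 (half-aunt/uncle↔niece/nephew: one path of length 3: r = (1/2)^3 = 1/8).
Summing one r·B term per recipient: 2·0.25·0.404 + 3·0.25·0.0851 + 3·0.25·0.017 + 3·0.125·0.0944 = 0.313975.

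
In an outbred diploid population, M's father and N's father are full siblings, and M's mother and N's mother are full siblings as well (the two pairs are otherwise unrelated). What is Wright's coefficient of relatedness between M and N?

Wright's path rule: contributions from independent ancestry routes add.
M and N are related in two ways: first cousins through their fathers (r = 1/8) and first cousins through their mothers (r = 1/8) — i.e. double first cousins.
r = 1/8 + 1/8 = 1/4 = 0.25.

0.25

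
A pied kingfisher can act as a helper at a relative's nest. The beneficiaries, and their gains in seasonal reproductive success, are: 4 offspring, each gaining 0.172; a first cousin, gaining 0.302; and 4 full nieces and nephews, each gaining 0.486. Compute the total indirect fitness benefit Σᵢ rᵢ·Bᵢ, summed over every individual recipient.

r to an offspring = 1/2 (one parent–offspring link: r = (1/2)^1 = 1/2).
r to a first cousin = 0.125 (first cousins share one grandparent pair — two paths of length 4: r = 2·(1/2)^4 = 1/8).
r to a full niece or nephew = 1/4 (full aunt/uncle↔niece/nephew: two paths of length 3 through the shared grandparent pair: r = 2·(1/2)^3 = 1/4).
Summing one r·B term per recipient: 4·0.5·0.172 + 1·0.125·0.302 + 4·0.25·0.486 = 0.86775.

0.86775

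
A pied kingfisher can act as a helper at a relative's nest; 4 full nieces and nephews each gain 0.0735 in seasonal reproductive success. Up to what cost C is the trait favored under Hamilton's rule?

r to a full niece or nephew = 0.25 (full aunt/uncle↔niece/nephew: two paths of length 3 through the shared grandparent pair: r = 2·(1/2)^3 = 1/4).
Hamilton's rule: n·r·B > C, so the trait is favored while C < n·r·B = 4·0.25·0.0735 = 0.0735.

0.0735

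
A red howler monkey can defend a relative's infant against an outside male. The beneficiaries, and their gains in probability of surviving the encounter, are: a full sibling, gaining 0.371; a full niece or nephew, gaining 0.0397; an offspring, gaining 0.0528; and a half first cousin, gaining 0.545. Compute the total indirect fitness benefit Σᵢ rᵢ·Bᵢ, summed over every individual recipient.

0.2558875

r to a full sibling = 0.5 (full sibs share both parents — two paths of length 2: r = 2·(1/2)^2 = 1/2).
r to a full niece or nephew = 1/4 (full aunt/uncle↔niece/nephew: two paths of length 3 through the shared grandparent pair: r = 2·(1/2)^3 = 1/4).
r to an offspring = 1/2 (one parent–offspring link: r = (1/2)^1 = 1/2).
r to a half first cousin = 0.0625 (half first cousins share one grandparent — one path of length 4: r = (1/2)^4 = 1/16).
Summing one r·B term per recipient: 1·0.5·0.371 + 1·0.25·0.0397 + 1·0.5·0.0528 + 1·0.0625·0.545 = 0.2558875.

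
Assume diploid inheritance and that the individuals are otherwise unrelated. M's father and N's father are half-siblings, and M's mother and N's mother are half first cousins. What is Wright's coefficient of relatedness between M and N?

0.078125

With two independent routes of shared ancestry, r is the sum of the two contributions.
M and N are related in two ways: half first cousins through their fathers (r = 1/16) and half second cousins through their mothers (r = 1/64).
r = 1/16 + 1/64 = 0.078125.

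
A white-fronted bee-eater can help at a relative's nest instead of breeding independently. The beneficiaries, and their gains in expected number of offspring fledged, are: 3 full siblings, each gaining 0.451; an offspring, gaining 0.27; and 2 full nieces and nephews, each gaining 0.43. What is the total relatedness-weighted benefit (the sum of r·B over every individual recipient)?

r to a full sibling = 1/2 (full sibs share both parents — two paths of length 2: r = 2·(1/2)^2 = 1/2).
r to an offspring = 0.5 (one parent–offspring link: r = (1/2)^1 = 1/2).
r to a full niece or nephew = 0.25 (full aunt/uncle↔niece/nephew: two paths of length 3 through the shared grandparent pair: r = 2·(1/2)^3 = 1/4).
Summing one r·B term per recipient: 3·0.5·0.451 + 1·0.5·0.27 + 2·0.25·0.43 = 1.0265.

1.0265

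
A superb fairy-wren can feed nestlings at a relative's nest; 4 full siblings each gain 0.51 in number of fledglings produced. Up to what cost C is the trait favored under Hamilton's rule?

1.02

r to a full sibling = 1/2 (full sibs share both parents — two paths of length 2: r = 2·(1/2)^2 = 1/2).
Hamilton's rule: n·r·B > C, so the trait is favored while C < n·r·B = 4·0.5·0.51 = 1.02.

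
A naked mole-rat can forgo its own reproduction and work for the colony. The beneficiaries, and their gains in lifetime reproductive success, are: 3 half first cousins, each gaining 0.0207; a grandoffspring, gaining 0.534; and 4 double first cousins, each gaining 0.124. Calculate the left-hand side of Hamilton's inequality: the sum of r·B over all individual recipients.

0.26138125

r to a half first cousin = 1/16 (half first cousins share one grandparent — one path of length 4: r = (1/2)^4 = 1/16).
r to a grandoffspring = 1/4 (two parent–offspring links: r = (1/2)^2 = 1/4).
r to a double first cousin = 1/4 (double first cousins share both grandparent pairs — four paths of length 4: r = 4·(1/2)^4 = 1/4).
Summing one r·B term per recipient: 3·0.0625·0.0207 + 1·0.25·0.534 + 4·0.25·0.124 = 0.26138125.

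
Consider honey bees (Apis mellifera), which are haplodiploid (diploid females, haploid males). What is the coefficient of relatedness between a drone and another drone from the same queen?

0.5

Haploid brothers each carry a random half of the queen's diploid genome, so on average they share half: r = 1/2.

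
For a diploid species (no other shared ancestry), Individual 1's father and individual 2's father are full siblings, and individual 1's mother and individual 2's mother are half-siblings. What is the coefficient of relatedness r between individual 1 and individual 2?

0.1875

With two independent routes of shared ancestry, r is the sum of the two contributions.
Individual 1 and individual 2 are related in two ways: first cousins through their fathers (r = 1/8) and half first cousins through their mothers (r = 1/16).
r = 1/8 + 1/16 = 0.1875.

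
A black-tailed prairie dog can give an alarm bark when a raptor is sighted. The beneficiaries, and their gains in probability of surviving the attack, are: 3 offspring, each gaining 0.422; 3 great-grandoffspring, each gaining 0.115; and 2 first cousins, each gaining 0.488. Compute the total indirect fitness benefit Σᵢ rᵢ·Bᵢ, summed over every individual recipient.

r to an offspring = 1/2 (one parent–offspring link: r = (1/2)^1 = 1/2).
r to a great-grandoffspring = 1/8 (three parent–offspring links: r = (1/2)^3 = 1/8).
r to a first cousin = 0.125 (first cousins share one grandparent pair — two paths of length 4: r = 2·(1/2)^4 = 1/8).
Summing one r·B term per recipient: 3·0.5·0.422 + 3·0.125·0.115 + 2·0.125·0.488 = 0.798125.

0.798125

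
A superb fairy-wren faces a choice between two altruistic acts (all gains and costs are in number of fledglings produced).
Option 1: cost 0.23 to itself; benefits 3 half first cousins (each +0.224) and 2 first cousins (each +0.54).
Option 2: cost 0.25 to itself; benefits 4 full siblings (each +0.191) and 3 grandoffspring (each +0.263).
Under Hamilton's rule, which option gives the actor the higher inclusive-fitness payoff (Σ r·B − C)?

Option 1: r to a half first cousin = 0.0625.
Option 1: r to a first cousin = 0.125.
Option 1: Σ r·B − C = (3·0.0625·0.224 + 2·0.125·0.54) − 0.23 = -0.053.
Option 2: r to a full sibling = 0.5.
Option 2: r to a grandoffspring = 0.25.
Option 2: Σ r·B − C = (4·0.5·0.191 + 3·0.25·0.263) − 0.25 = 0.32925.
Option 2 has the higher net inclusive-fitness payoff.

Option 2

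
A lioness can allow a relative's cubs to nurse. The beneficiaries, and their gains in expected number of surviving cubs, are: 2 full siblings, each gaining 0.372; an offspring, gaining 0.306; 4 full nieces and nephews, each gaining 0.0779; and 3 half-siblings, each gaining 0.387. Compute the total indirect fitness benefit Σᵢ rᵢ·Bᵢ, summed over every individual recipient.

r to a full sibling = 0.5 (full sibs share both parents — two paths of length 2: r = 2·(1/2)^2 = 1/2).
r to an offspring = 1/2 (one parent–offspring link: r = (1/2)^1 = 1/2).
r to a full niece or nephew = 0.25 (full aunt/uncle↔niece/nephew: two paths of length 3 through the shared grandparent pair: r = 2·(1/2)^3 = 1/4).
r to a half-sibling = 0.25 (half-sibs share one parent — one path of length 2: r = (1/2)^2 = 1/4).
Summing one r·B term per recipient: 2·0.5·0.372 + 1·0.5·0.306 + 4·0.25·0.0779 + 3·0.25·0.387 = 0.89315.

0.89315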